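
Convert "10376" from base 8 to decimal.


Input: "10376" in base 8
Positional expansion:
  Digit '1' (value 1) x 8^4 = 4096
  Digit '0' (value 0) x 8^3 = 0
  Digit '3' (value 3) x 8^2 = 192
  Digit '7' (value 7) x 8^1 = 56
  Digit '6' (value 6) x 8^0 = 6
Sum = 4350

4350


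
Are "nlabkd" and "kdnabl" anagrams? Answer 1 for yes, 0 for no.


Strings: "nlabkd", "kdnabl"
Sorted first:  abdkln
Sorted second: abdkln
Sorted forms match => anagrams

1


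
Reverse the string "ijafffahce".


Input: ijafffahce
Reading characters right to left:
  Position 9: 'e'
  Position 8: 'c'
  Position 7: 'h'
  Position 6: 'a'
  Position 5: 'f'
  Position 4: 'f'
  Position 3: 'f'
  Position 2: 'a'
  Position 1: 'j'
  Position 0: 'i'
Reversed: echafffaji

echafffaji


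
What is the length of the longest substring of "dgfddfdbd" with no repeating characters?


Input: "dgfddfdbd"
Sliding window (track last position of each char):
  Position 0 ('d'): window [0,0] length 1 -- new best
  Position 1 ('g'): window [0,1] length 2 -- new best
  Position 2 ('f'): window [0,2] length 3 -- new best
  Position 3 ('d'): repeat (last at 0), move window start to 1
  Position 3 ('d'): window [1,3] length 3
  Position 4 ('d'): repeat (last at 3), move window start to 4
  Position 4 ('d'): window [4,4] length 1
  Position 5 ('f'): window [4,5] length 2
  Position 6 ('d'): repeat (last at 4), move window start to 5
  Position 6 ('d'): window [5,6] length 2
  Position 7 ('b'): window [5,7] length 3
  Position 8 ('d'): repeat (last at 6), move window start to 7
  Position 8 ('d'): window [7,8] length 2
Longest substring with no repeats: "dgf" with length 3

3


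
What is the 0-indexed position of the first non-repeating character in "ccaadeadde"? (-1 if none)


Input: ccaadeadde
Character frequencies:
  'a': 3
  'c': 2
  'd': 3
  'e': 2
Scanning left to right for freq == 1:
  Position 0 ('c'): freq=2, skip
  Position 1 ('c'): freq=2, skip
  Position 2 ('a'): freq=3, skip
  Position 3 ('a'): freq=3, skip
  Position 4 ('d'): freq=3, skip
  Position 5 ('e'): freq=2, skip
  Position 6 ('a'): freq=3, skip
  Position 7 ('d'): freq=3, skip
  Position 8 ('d'): freq=3, skip
  Position 9 ('e'): freq=2, skip
  No unique character found => answer = -1

-1


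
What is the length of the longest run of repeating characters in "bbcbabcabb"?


Input: "bbcbabcabb"
Scanning for longest run:
  Position 1 ('b'): continues run of 'b', length=2
  Position 2 ('c'): new char, reset run to 1
  Position 3 ('b'): new char, reset run to 1
  Position 4 ('a'): new char, reset run to 1
  Position 5 ('b'): new char, reset run to 1
  Position 6 ('c'): new char, reset run to 1
  Position 7 ('a'): new char, reset run to 1
  Position 8 ('b'): new char, reset run to 1
  Position 9 ('b'): continues run of 'b', length=2
Longest run: 'b' with length 2

2


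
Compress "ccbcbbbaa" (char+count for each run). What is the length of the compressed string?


Input: ccbcbbbaa
Runs:
  'c' x 2 => "c2"
  'b' x 1 => "b1"
  'c' x 1 => "c1"
  'b' x 3 => "b3"
  'a' x 2 => "a2"
Compressed: "c2b1c1b3a2"
Compressed length: 10

10


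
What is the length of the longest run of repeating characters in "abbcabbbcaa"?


Input: "abbcabbbcaa"
Scanning for longest run:
  Position 1 ('b'): new char, reset run to 1
  Position 2 ('b'): continues run of 'b', length=2
  Position 3 ('c'): new char, reset run to 1
  Position 4 ('a'): new char, reset run to 1
  Position 5 ('b'): new char, reset run to 1
  Position 6 ('b'): continues run of 'b', length=2
  Position 7 ('b'): continues run of 'b', length=3
  Position 8 ('c'): new char, reset run to 1
  Position 9 ('a'): new char, reset run to 1
  Position 10 ('a'): continues run of 'a', length=2
Longest run: 'b' with length 3

3


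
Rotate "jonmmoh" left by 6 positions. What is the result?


Input: "jonmmoh", rotate left by 6
First 6 characters: "jonmmo"
Remaining characters: "h"
Concatenate remaining + first: "h" + "jonmmo" = "hjonmmo"

hjonmmo


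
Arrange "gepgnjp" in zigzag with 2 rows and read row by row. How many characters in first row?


Zigzag "gepgnjp" into 2 rows:
Placing characters:
  'g' => row 0
  'e' => row 1
  'p' => row 0
  'g' => row 1
  'n' => row 0
  'j' => row 1
  'p' => row 0
Rows:
  Row 0: "gpnp"
  Row 1: "egj"
First row length: 4

4


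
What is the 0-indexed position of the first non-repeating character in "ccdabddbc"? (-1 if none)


Input: ccdabddbc
Character frequencies:
  'a': 1
  'b': 2
  'c': 3
  'd': 3
Scanning left to right for freq == 1:
  Position 0 ('c'): freq=3, skip
  Position 1 ('c'): freq=3, skip
  Position 2 ('d'): freq=3, skip
  Position 3 ('a'): unique! => answer = 3

3


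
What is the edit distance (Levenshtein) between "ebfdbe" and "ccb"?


Computing edit distance: "ebfdbe" -> "ccb"
DP table:
           c    c    b
      0    1    2    3
  e   1    1    2    3
  b   2    2    2    2
  f   3    3    3    3
  d   4    4    4    4
  b   5    5    5    4
  e   6    6    6    5
Edit distance = dp[6][3] = 5

5


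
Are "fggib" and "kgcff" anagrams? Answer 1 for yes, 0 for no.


Strings: "fggib", "kgcff"
Sorted first:  bfggi
Sorted second: cffgk
Differ at position 0: 'b' vs 'c' => not anagrams

0


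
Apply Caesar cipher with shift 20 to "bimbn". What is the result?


Caesar cipher: shift "bimbn" by 20
  'b' (pos 1) + 20 = pos 21 = 'v'
  'i' (pos 8) + 20 = pos 2 = 'c'
  'm' (pos 12) + 20 = pos 6 = 'g'
  'b' (pos 1) + 20 = pos 21 = 'v'
  'n' (pos 13) + 20 = pos 7 = 'h'
Result: vcgvh

vcgvh


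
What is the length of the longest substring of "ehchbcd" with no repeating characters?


Input: "ehchbcd"
Sliding window (track last position of each char):
  Position 0 ('e'): window [0,0] length 1 -- new best
  Position 1 ('h'): window [0,1] length 2 -- new best
  Position 2 ('c'): window [0,2] length 3 -- new best
  Position 3 ('h'): repeat (last at 1), move window start to 2
  Position 3 ('h'): window [2,3] length 2
  Position 4 ('b'): window [2,4] length 3
  Position 5 ('c'): repeat (last at 2), move window start to 3
  Position 5 ('c'): window [3,5] length 3
  Position 6 ('d'): window [3,6] length 4 -- new best
Longest substring with no repeats: "hbcd" with length 4

4


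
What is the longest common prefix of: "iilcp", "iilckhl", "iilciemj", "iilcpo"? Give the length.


Words: iilcp, iilckhl, iilciemj, iilcpo
  Position 0: all 'i' => match
  Position 1: all 'i' => match
  Position 2: all 'l' => match
  Position 3: all 'c' => match
  Position 4: ('p', 'k', 'i', 'p') => mismatch, stop
LCP = "iilc" (length 4)

4


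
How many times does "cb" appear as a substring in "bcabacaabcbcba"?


Searching for "cb" in "bcabacaabcbcba"
Scanning each position:
  Position 0: "bc" => no
  Position 1: "ca" => no
  Position 2: "ab" => no
  Position 3: "ba" => no
  Position 4: "ac" => no
  Position 5: "ca" => no
  Position 6: "aa" => no
  Position 7: "ab" => no
  Position 8: "bc" => no
  Position 9: "cb" => MATCH
  Position 10: "bc" => no
  Position 11: "cb" => MATCH
  Position 12: "ba" => no
Total occurrences: 2

2


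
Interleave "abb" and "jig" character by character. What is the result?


Interleaving "abb" and "jig":
  Position 0: 'a' from first, 'j' from second => "aj"
  Position 1: 'b' from first, 'i' from second => "bi"
  Position 2: 'b' from first, 'g' from second => "bg"
Result: ajbibg

ajbibg


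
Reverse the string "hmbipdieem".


Input: hmbipdieem
Reading characters right to left:
  Position 9: 'm'
  Position 8: 'e'
  Position 7: 'e'
  Position 6: 'i'
  Position 5: 'd'
  Position 4: 'p'
  Position 3: 'i'
  Position 2: 'b'
  Position 1: 'm'
  Position 0: 'h'
Reversed: meeidpibmh

meeidpibmh


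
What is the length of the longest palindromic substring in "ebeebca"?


Input: "ebeebca"
Checking substrings for palindromes:
  [1:5] "beeb" (len 4) => palindrome
  [0:3] "ebe" (len 3) => palindrome
  [2:4] "ee" (len 2) => palindrome
Longest palindromic substring: "beeb" with length 4

4


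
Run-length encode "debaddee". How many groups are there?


Input: debaddee
Scanning for consecutive runs:
  Group 1: 'd' x 1 (positions 0-0)
  Group 2: 'e' x 1 (positions 1-1)
  Group 3: 'b' x 1 (positions 2-2)
  Group 4: 'a' x 1 (positions 3-3)
  Group 5: 'd' x 2 (positions 4-5)
  Group 6: 'e' x 2 (positions 6-7)
Total groups: 6

6


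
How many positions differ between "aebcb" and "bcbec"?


Comparing "aebcb" and "bcbec" position by position:
  Position 0: 'a' vs 'b' => DIFFER
  Position 1: 'e' vs 'c' => DIFFER
  Position 2: 'b' vs 'b' => same
  Position 3: 'c' vs 'e' => DIFFER
  Position 4: 'b' vs 'c' => DIFFER
Positions that differ: 4

4


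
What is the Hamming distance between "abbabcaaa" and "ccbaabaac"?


Comparing "abbabcaaa" and "ccbaabaac" position by position:
  Position 0: 'a' vs 'c' => differ
  Position 1: 'b' vs 'c' => differ
  Position 2: 'b' vs 'b' => same
  Position 3: 'a' vs 'a' => same
  Position 4: 'b' vs 'a' => differ
  Position 5: 'c' vs 'b' => differ
  Position 6: 'a' vs 'a' => same
  Position 7: 'a' vs 'a' => same
  Position 8: 'a' vs 'c' => differ
Total differences (Hamming distance): 5

5


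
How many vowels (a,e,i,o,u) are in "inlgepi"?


Input: inlgepi
Checking each character:
  'i' at position 0: vowel (running total: 1)
  'n' at position 1: consonant
  'l' at position 2: consonant
  'g' at position 3: consonant
  'e' at position 4: vowel (running total: 2)
  'p' at position 5: consonant
  'i' at position 6: vowel (running total: 3)
Total vowels: 3

3


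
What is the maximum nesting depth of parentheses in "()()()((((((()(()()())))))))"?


Input: "()()()((((((()(()()())))))))"
Tracking depth:
  Position 0 '(': depth becomes 1
  Position 1 ')': depth becomes 0
  Position 2 '(': depth becomes 1
  Position 3 ')': depth becomes 0
  Position 4 '(': depth becomes 1
  Position 5 ')': depth becomes 0
  Position 6 '(': depth becomes 1
  Position 7 '(': depth becomes 2
  Position 8 '(': depth becomes 3
  Position 9 '(': depth becomes 4
  Position 10 '(': depth becomes 5
  Position 11 '(': depth becomes 6
  Position 12 '(': depth becomes 7
  Position 13 ')': depth becomes 6
  Position 14 '(': depth becomes 7
  Position 15 '(': depth becomes 8
  Position 16 ')': depth becomes 7
  Position 17 '(': depth becomes 8
  Position 18 ')': depth becomes 7
  Position 19 '(': depth becomes 8
  Position 20 ')': depth becomes 7
  Position 21 ')': depth becomes 6
  Position 22 ')': depth becomes 5
  Position 23 ')': depth becomes 4
  Position 24 ')': depth becomes 3
  Position 25 ')': depth becomes 2
  Position 26 ')': depth becomes 1
  Position 27 ')': depth becomes 0
Maximum depth reached: 8

8


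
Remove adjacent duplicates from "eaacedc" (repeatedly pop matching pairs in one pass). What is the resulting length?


Input: eaacedc
Stack-based adjacent duplicate removal:
  Read 'e': push. Stack: e
  Read 'a': push. Stack: ea
  Read 'a': matches stack top 'a' => pop. Stack: e
  Read 'c': push. Stack: ec
  Read 'e': push. Stack: ece
  Read 'd': push. Stack: eced
  Read 'c': push. Stack: ecedc
Final stack: "ecedc" (length 5)

5


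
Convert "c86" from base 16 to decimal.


Input: "c86" in base 16
Positional expansion:
  Digit 'c' (value 12) x 16^2 = 3072
  Digit '8' (value 8) x 16^1 = 128
  Digit '6' (value 6) x 16^0 = 6
Sum = 3206

3206


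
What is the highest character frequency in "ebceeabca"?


Input: ebceeabca
Character counts:
  'a': 2
  'b': 2
  'c': 2
  'e': 3
Maximum frequency: 3

3


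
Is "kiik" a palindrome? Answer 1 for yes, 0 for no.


Input: kiik
Reversed: kiik
  Compare pos 0 ('k') with pos 3 ('k'): match
  Compare pos 1 ('i') with pos 2 ('i'): match
Result: palindrome

1


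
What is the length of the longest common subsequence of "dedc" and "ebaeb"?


LCS of "dedc" and "ebaeb"
DP table:
           e    b    a    e    b
      0    0    0    0    0    0
  d   0    0    0    0    0    0
  e   0    1    1    1    1    1
  d   0    1    1    1    1    1
  c   0    1    1    1    1    1
LCS length = dp[4][5] = 1

1


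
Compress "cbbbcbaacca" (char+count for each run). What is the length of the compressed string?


Input: cbbbcbaacca
Runs:
  'c' x 1 => "c1"
  'b' x 3 => "b3"
  'c' x 1 => "c1"
  'b' x 1 => "b1"
  'a' x 2 => "a2"
  'c' x 2 => "c2"
  'a' x 1 => "a1"
Compressed: "c1b3c1b1a2c2a1"
Compressed length: 14

14


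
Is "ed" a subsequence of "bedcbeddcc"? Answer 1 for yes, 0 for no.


Check if "ed" is a subsequence of "bedcbeddcc"
Greedy scan:
  Position 0 ('b'): no match needed
  Position 1 ('e'): matches sub[0] = 'e'
  Position 2 ('d'): matches sub[1] = 'd'
  Position 3 ('c'): no match needed
  Position 4 ('b'): no match needed
  Position 5 ('e'): no match needed
  Position 6 ('d'): no match needed
  Position 7 ('d'): no match needed
  Position 8 ('c'): no match needed
  Position 9 ('c'): no match needed
All 2 characters matched => is a subsequence

1


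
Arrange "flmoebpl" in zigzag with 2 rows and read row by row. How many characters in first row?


Zigzag "flmoebpl" into 2 rows:
Placing characters:
  'f' => row 0
  'l' => row 1
  'm' => row 0
  'o' => row 1
  'e' => row 0
  'b' => row 1
  'p' => row 0
  'l' => row 1
Rows:
  Row 0: "fmep"
  Row 1: "lobl"
First row length: 4

4


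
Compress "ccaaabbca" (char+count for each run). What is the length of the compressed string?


Input: ccaaabbca
Runs:
  'c' x 2 => "c2"
  'a' x 3 => "a3"
  'b' x 2 => "b2"
  'c' x 1 => "c1"
  'a' x 1 => "a1"
Compressed: "c2a3b2c1a1"
Compressed length: 10

10


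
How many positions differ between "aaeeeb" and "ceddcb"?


Comparing "aaeeeb" and "ceddcb" position by position:
  Position 0: 'a' vs 'c' => DIFFER
  Position 1: 'a' vs 'e' => DIFFER
  Position 2: 'e' vs 'd' => DIFFER
  Position 3: 'e' vs 'd' => DIFFER
  Position 4: 'e' vs 'c' => DIFFER
  Position 5: 'b' vs 'b' => same
Positions that differ: 5

5


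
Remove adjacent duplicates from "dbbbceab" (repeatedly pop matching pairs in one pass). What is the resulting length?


Input: dbbbceab
Stack-based adjacent duplicate removal:
  Read 'd': push. Stack: d
  Read 'b': push. Stack: db
  Read 'b': matches stack top 'b' => pop. Stack: d
  Read 'b': push. Stack: db
  Read 'c': push. Stack: dbc
  Read 'e': push. Stack: dbce
  Read 'a': push. Stack: dbcea
  Read 'b': push. Stack: dbceab
Final stack: "dbceab" (length 6)

6


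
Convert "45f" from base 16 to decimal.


Input: "45f" in base 16
Positional expansion:
  Digit '4' (value 4) x 16^2 = 1024
  Digit '5' (value 5) x 16^1 = 80
  Digit 'f' (value 15) x 16^0 = 15
Sum = 1119

1119


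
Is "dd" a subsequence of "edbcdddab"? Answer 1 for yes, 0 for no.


Check if "dd" is a subsequence of "edbcdddab"
Greedy scan:
  Position 0 ('e'): no match needed
  Position 1 ('d'): matches sub[0] = 'd'
  Position 2 ('b'): no match needed
  Position 3 ('c'): no match needed
  Position 4 ('d'): matches sub[1] = 'd'
  Position 5 ('d'): no match needed
  Position 6 ('d'): no match needed
  Position 7 ('a'): no match needed
  Position 8 ('b'): no match needed
All 2 characters matched => is a subsequence

1


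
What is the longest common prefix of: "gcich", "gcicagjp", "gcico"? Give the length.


Words: gcich, gcicagjp, gcico
  Position 0: all 'g' => match
  Position 1: all 'c' => match
  Position 2: all 'i' => match
  Position 3: all 'c' => match
  Position 4: ('h', 'a', 'o') => mismatch, stop
LCP = "gcic" (length 4)

4


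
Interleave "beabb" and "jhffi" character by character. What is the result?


Interleaving "beabb" and "jhffi":
  Position 0: 'b' from first, 'j' from second => "bj"
  Position 1: 'e' from first, 'h' from second => "eh"
  Position 2: 'a' from first, 'f' from second => "af"
  Position 3: 'b' from first, 'f' from second => "bf"
  Position 4: 'b' from first, 'i' from second => "bi"
Result: bjehafbfbi

bjehafbfbi


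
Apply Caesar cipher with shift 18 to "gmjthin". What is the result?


Caesar cipher: shift "gmjthin" by 18
  'g' (pos 6) + 18 = pos 24 = 'y'
  'm' (pos 12) + 18 = pos 4 = 'e'
  'j' (pos 9) + 18 = pos 1 = 'b'
  't' (pos 19) + 18 = pos 11 = 'l'
  'h' (pos 7) + 18 = pos 25 = 'z'
  'i' (pos 8) + 18 = pos 0 = 'a'
  'n' (pos 13) + 18 = pos 5 = 'f'
Result: yeblzaf

yeblzaf


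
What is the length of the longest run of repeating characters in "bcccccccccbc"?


Input: "bcccccccccbc"
Scanning for longest run:
  Position 1 ('c'): new char, reset run to 1
  Position 2 ('c'): continues run of 'c', length=2
  Position 3 ('c'): continues run of 'c', length=3
  Position 4 ('c'): continues run of 'c', length=4
  Position 5 ('c'): continues run of 'c', length=5
  Position 6 ('c'): continues run of 'c', length=6
  Position 7 ('c'): continues run of 'c', length=7
  Position 8 ('c'): continues run of 'c', length=8
  Position 9 ('c'): continues run of 'c', length=9
  Position 10 ('b'): new char, reset run to 1
  Position 11 ('c'): new char, reset run to 1
Longest run: 'c' with length 9

9


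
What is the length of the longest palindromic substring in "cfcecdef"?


Input: "cfcecdef"
Checking substrings for palindromes:
  [0:3] "cfc" (len 3) => palindrome
  [2:5] "cec" (len 3) => palindrome
Longest palindromic substring: "cfc" with length 3

3


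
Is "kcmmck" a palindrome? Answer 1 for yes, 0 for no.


Input: kcmmck
Reversed: kcmmck
  Compare pos 0 ('k') with pos 5 ('k'): match
  Compare pos 1 ('c') with pos 4 ('c'): match
  Compare pos 2 ('m') with pos 3 ('m'): match
Result: palindrome

1


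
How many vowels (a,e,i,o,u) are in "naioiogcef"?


Input: naioiogcef
Checking each character:
  'n' at position 0: consonant
  'a' at position 1: vowel (running total: 1)
  'i' at position 2: vowel (running total: 2)
  'o' at position 3: vowel (running total: 3)
  'i' at position 4: vowel (running total: 4)
  'o' at position 5: vowel (running total: 5)
  'g' at position 6: consonant
  'c' at position 7: consonant
  'e' at position 8: vowel (running total: 6)
  'f' at position 9: consonant
Total vowels: 6

6


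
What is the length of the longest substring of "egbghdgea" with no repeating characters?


Input: "egbghdgea"
Sliding window (track last position of each char):
  Position 0 ('e'): window [0,0] length 1 -- new best
  Position 1 ('g'): window [0,1] length 2 -- new best
  Position 2 ('b'): window [0,2] length 3 -- new best
  Position 3 ('g'): repeat (last at 1), move window start to 2
  Position 3 ('g'): window [2,3] length 2
  Position 4 ('h'): window [2,4] length 3
  Position 5 ('d'): window [2,5] length 4 -- new best
  Position 6 ('g'): repeat (last at 3), move window start to 4
  Position 6 ('g'): window [4,6] length 3
  Position 7 ('e'): window [4,7] length 4
  Position 8 ('a'): window [4,8] length 5 -- new best
Longest substring with no repeats: "hdgea" with length 5

5


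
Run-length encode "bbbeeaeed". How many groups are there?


Input: bbbeeaeed
Scanning for consecutive runs:
  Group 1: 'b' x 3 (positions 0-2)
  Group 2: 'e' x 2 (positions 3-4)
  Group 3: 'a' x 1 (positions 5-5)
  Group 4: 'e' x 2 (positions 6-7)
  Group 5: 'd' x 1 (positions 8-8)
Total groups: 5

5


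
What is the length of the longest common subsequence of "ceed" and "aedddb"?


LCS of "ceed" and "aedddb"
DP table:
           a    e    d    d    d    b
      0    0    0    0    0    0    0
  c   0    0    0    0    0    0    0
  e   0    0    1    1    1    1    1
  e   0    0    1    1    1    1    1
  d   0    0    1    2    2    2    2
LCS length = dp[4][6] = 2

2


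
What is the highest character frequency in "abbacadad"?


Input: abbacadad
Character counts:
  'a': 4
  'b': 2
  'c': 1
  'd': 2
Maximum frequency: 4

4


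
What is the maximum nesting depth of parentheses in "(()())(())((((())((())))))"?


Input: "(()())(())((((())((())))))"
Tracking depth:
  Position 0 '(': depth becomes 1
  Position 1 '(': depth becomes 2
  Position 2 ')': depth becomes 1
  Position 3 '(': depth becomes 2
  Position 4 ')': depth becomes 1
  Position 5 ')': depth becomes 0
  Position 6 '(': depth becomes 1
  Position 7 '(': depth becomes 2
  Position 8 ')': depth becomes 1
  Position 9 ')': depth becomes 0
  Position 10 '(': depth becomes 1
  Position 11 '(': depth becomes 2
  Position 12 '(': depth becomes 3
  Position 13 '(': depth becomes 4
  Position 14 '(': depth becomes 5
  Position 15 ')': depth becomes 4
  Position 16 ')': depth becomes 3
  Position 17 '(': depth becomes 4
  Position 18 '(': depth becomes 5
  Position 19 '(': depth becomes 6
  Position 20 ')': depth becomes 5
  Position 21 ')': depth becomes 4
  Position 22 ')': depth becomes 3
  Position 23 ')': depth becomes 2
  Position 24 ')': depth becomes 1
  Position 25 ')': depth becomes 0
Maximum depth reached: 6

6


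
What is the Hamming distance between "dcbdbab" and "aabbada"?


Comparing "dcbdbab" and "aabbada" position by position:
  Position 0: 'd' vs 'a' => differ
  Position 1: 'c' vs 'a' => differ
  Position 2: 'b' vs 'b' => same
  Position 3: 'd' vs 'b' => differ
  Position 4: 'b' vs 'a' => differ
  Position 5: 'a' vs 'd' => differ
  Position 6: 'b' vs 'a' => differ
Total differences (Hamming distance): 6

6


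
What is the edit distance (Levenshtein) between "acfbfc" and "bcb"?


Computing edit distance: "acfbfc" -> "bcb"
DP table:
           b    c    b
      0    1    2    3
  a   1    1    2    3
  c   2    2    1    2
  f   3    3    2    2
  b   4    3    3    2
  f   5    4    4    3
  c   6    5    4    4
Edit distance = dp[6][3] = 4

4


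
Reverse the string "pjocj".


Input: pjocj
Reading characters right to left:
  Position 4: 'j'
  Position 3: 'c'
  Position 2: 'o'
  Position 1: 'j'
  Position 0: 'p'
Reversed: jcojp

jcojp


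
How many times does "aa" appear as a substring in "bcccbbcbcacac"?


Searching for "aa" in "bcccbbcbcacac"
Scanning each position:
  Position 0: "bc" => no
  Position 1: "cc" => no
  Position 2: "cc" => no
  Position 3: "cb" => no
  Position 4: "bb" => no
  Position 5: "bc" => no
  Position 6: "cb" => no
  Position 7: "bc" => no
  Position 8: "ca" => no
  Position 9: "ac" => no
  Position 10: "ca" => no
  Position 11: "ac" => no
Total occurrences: 0

0


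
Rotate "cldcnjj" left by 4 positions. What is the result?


Input: "cldcnjj", rotate left by 4
First 4 characters: "cldc"
Remaining characters: "njj"
Concatenate remaining + first: "njj" + "cldc" = "njjcldc"

njjcldc


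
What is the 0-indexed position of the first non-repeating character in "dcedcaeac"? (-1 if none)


Input: dcedcaeac
Character frequencies:
  'a': 2
  'c': 3
  'd': 2
  'e': 2
Scanning left to right for freq == 1:
  Position 0 ('d'): freq=2, skip
  Position 1 ('c'): freq=3, skip
  Position 2 ('e'): freq=2, skip
  Position 3 ('d'): freq=2, skip
  Position 4 ('c'): freq=3, skip
  Position 5 ('a'): freq=2, skip
  Position 6 ('e'): freq=2, skip
  Position 7 ('a'): freq=2, skip
  Position 8 ('c'): freq=3, skip
  No unique character found => answer = -1

-1


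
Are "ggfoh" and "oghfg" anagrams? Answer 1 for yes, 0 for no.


Strings: "ggfoh", "oghfg"
Sorted first:  fggho
Sorted second: fggho
Sorted forms match => anagrams

1


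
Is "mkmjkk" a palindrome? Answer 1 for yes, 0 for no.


Input: mkmjkk
Reversed: kkjmkm
  Compare pos 0 ('m') with pos 5 ('k'): MISMATCH
  Compare pos 1 ('k') with pos 4 ('k'): match
  Compare pos 2 ('m') with pos 3 ('j'): MISMATCH
Result: not a palindrome

0


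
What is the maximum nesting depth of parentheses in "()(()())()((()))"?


Input: "()(()())()((()))"
Tracking depth:
  Position 0 '(': depth becomes 1
  Position 1 ')': depth becomes 0
  Position 2 '(': depth becomes 1
  Position 3 '(': depth becomes 2
  Position 4 ')': depth becomes 1
  Position 5 '(': depth becomes 2
  Position 6 ')': depth becomes 1
  Position 7 ')': depth becomes 0
  Position 8 '(': depth becomes 1
  Position 9 ')': depth becomes 0
  Position 10 '(': depth becomes 1
  Position 11 '(': depth becomes 2
  Position 12 '(': depth becomes 3
  Position 13 ')': depth becomes 2
  Position 14 ')': depth becomes 1
  Position 15 ')': depth becomes 0
Maximum depth reached: 3

3


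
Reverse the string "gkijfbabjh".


Input: gkijfbabjh
Reading characters right to left:
  Position 9: 'h'
  Position 8: 'j'
  Position 7: 'b'
  Position 6: 'a'
  Position 5: 'b'
  Position 4: 'f'
  Position 3: 'j'
  Position 2: 'i'
  Position 1: 'k'
  Position 0: 'g'
Reversed: hjbabfjikg

hjbabfjikg


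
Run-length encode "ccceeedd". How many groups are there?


Input: ccceeedd
Scanning for consecutive runs:
  Group 1: 'c' x 3 (positions 0-2)
  Group 2: 'e' x 3 (positions 3-5)
  Group 3: 'd' x 2 (positions 6-7)
Total groups: 3

3


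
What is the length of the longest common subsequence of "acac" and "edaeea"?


LCS of "acac" and "edaeea"
DP table:
           e    d    a    e    e    a
      0    0    0    0    0    0    0
  a   0    0    0    1    1    1    1
  c   0    0    0    1    1    1    1
  a   0    0    0    1    1    1    2
  c   0    0    0    1    1    1    2
LCS length = dp[4][6] = 2

2


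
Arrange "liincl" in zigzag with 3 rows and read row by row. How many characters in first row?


Zigzag "liincl" into 3 rows:
Placing characters:
  'l' => row 0
  'i' => row 1
  'i' => row 2
  'n' => row 1
  'c' => row 0
  'l' => row 1
Rows:
  Row 0: "lc"
  Row 1: "inl"
  Row 2: "i"
First row length: 2

2


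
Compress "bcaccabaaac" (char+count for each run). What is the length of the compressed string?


Input: bcaccabaaac
Runs:
  'b' x 1 => "b1"
  'c' x 1 => "c1"
  'a' x 1 => "a1"
  'c' x 2 => "c2"
  'a' x 1 => "a1"
  'b' x 1 => "b1"
  'a' x 3 => "a3"
  'c' x 1 => "c1"
Compressed: "b1c1a1c2a1b1a3c1"
Compressed length: 16

16


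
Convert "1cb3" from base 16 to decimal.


Input: "1cb3" in base 16
Positional expansion:
  Digit '1' (value 1) x 16^3 = 4096
  Digit 'c' (value 12) x 16^2 = 3072
  Digit 'b' (value 11) x 16^1 = 176
  Digit '3' (value 3) x 16^0 = 3
Sum = 7347

7347


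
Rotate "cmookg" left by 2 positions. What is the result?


Input: "cmookg", rotate left by 2
First 2 characters: "cm"
Remaining characters: "ookg"
Concatenate remaining + first: "ookg" + "cm" = "ookgcm"

ookgcm


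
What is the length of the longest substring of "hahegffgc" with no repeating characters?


Input: "hahegffgc"
Sliding window (track last position of each char):
  Position 0 ('h'): window [0,0] length 1 -- new best
  Position 1 ('a'): window [0,1] length 2 -- new best
  Position 2 ('h'): repeat (last at 0), move window start to 1
  Position 2 ('h'): window [1,2] length 2
  Position 3 ('e'): window [1,3] length 3 -- new best
  Position 4 ('g'): window [1,4] length 4 -- new best
  Position 5 ('f'): window [1,5] length 5 -- new best
  Position 6 ('f'): repeat (last at 5), move window start to 6
  Position 6 ('f'): window [6,6] length 1
  Position 7 ('g'): window [6,7] length 2
  Position 8 ('c'): window [6,8] length 3
Longest substring with no repeats: "ahegf" with length 5

5


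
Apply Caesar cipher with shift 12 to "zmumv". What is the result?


Caesar cipher: shift "zmumv" by 12
  'z' (pos 25) + 12 = pos 11 = 'l'
  'm' (pos 12) + 12 = pos 24 = 'y'
  'u' (pos 20) + 12 = pos 6 = 'g'
  'm' (pos 12) + 12 = pos 24 = 'y'
  'v' (pos 21) + 12 = pos 7 = 'h'
Result: lygyh

lygyh


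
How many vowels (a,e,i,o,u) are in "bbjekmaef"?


Input: bbjekmaef
Checking each character:
  'b' at position 0: consonant
  'b' at position 1: consonant
  'j' at position 2: consonant
  'e' at position 3: vowel (running total: 1)
  'k' at position 4: consonant
  'm' at position 5: consonant
  'a' at position 6: vowel (running total: 2)
  'e' at position 7: vowel (running total: 3)
  'f' at position 8: consonant
Total vowels: 3

3


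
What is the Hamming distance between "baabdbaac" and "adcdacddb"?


Comparing "baabdbaac" and "adcdacddb" position by position:
  Position 0: 'b' vs 'a' => differ
  Position 1: 'a' vs 'd' => differ
  Position 2: 'a' vs 'c' => differ
  Position 3: 'b' vs 'd' => differ
  Position 4: 'd' vs 'a' => differ
  Position 5: 'b' vs 'c' => differ
  Position 6: 'a' vs 'd' => differ
  Position 7: 'a' vs 'd' => differ
  Position 8: 'c' vs 'b' => differ
Total differences (Hamming distance): 9

9


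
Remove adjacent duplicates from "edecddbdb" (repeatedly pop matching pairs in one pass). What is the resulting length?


Input: edecddbdb
Stack-based adjacent duplicate removal:
  Read 'e': push. Stack: e
  Read 'd': push. Stack: ed
  Read 'e': push. Stack: ede
  Read 'c': push. Stack: edec
  Read 'd': push. Stack: edecd
  Read 'd': matches stack top 'd' => pop. Stack: edec
  Read 'b': push. Stack: edecb
  Read 'd': push. Stack: edecbd
  Read 'b': push. Stack: edecbdb
Final stack: "edecbdb" (length 7)

7


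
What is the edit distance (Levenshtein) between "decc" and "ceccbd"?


Computing edit distance: "decc" -> "ceccbd"
DP table:
           c    e    c    c    b    d
      0    1    2    3    4    5    6
  d   1    1    2    3    4    5    5
  e   2    2    1    2    3    4    5
  c   3    2    2    1    2    3    4
  c   4    3    3    2    1    2    3
Edit distance = dp[4][6] = 3

3


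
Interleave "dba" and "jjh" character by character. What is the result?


Interleaving "dba" and "jjh":
  Position 0: 'd' from first, 'j' from second => "dj"
  Position 1: 'b' from first, 'j' from second => "bj"
  Position 2: 'a' from first, 'h' from second => "ah"
Result: djbjah

djbjah


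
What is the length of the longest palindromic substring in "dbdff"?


Input: "dbdff"
Checking substrings for palindromes:
  [0:3] "dbd" (len 3) => palindrome
  [3:5] "ff" (len 2) => palindrome
Longest palindromic substring: "dbd" with length 3

3


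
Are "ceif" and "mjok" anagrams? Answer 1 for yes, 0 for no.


Strings: "ceif", "mjok"
Sorted first:  cefi
Sorted second: jkmo
Differ at position 0: 'c' vs 'j' => not anagrams

0


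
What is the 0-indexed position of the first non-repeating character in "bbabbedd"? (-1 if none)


Input: bbabbedd
Character frequencies:
  'a': 1
  'b': 4
  'd': 2
  'e': 1
Scanning left to right for freq == 1:
  Position 0 ('b'): freq=4, skip
  Position 1 ('b'): freq=4, skip
  Position 2 ('a'): unique! => answer = 2

2


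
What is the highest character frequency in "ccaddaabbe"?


Input: ccaddaabbe
Character counts:
  'a': 3
  'b': 2
  'c': 2
  'd': 2
  'e': 1
Maximum frequency: 3

3


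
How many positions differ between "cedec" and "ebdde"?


Comparing "cedec" and "ebdde" position by position:
  Position 0: 'c' vs 'e' => DIFFER
  Position 1: 'e' vs 'b' => DIFFER
  Position 2: 'd' vs 'd' => same
  Position 3: 'e' vs 'd' => DIFFER
  Position 4: 'c' vs 'e' => DIFFER
Positions that differ: 4

4


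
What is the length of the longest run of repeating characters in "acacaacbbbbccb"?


Input: "acacaacbbbbccb"
Scanning for longest run:
  Position 1 ('c'): new char, reset run to 1
  Position 2 ('a'): new char, reset run to 1
  Position 3 ('c'): new char, reset run to 1
  Position 4 ('a'): new char, reset run to 1
  Position 5 ('a'): continues run of 'a', length=2
  Position 6 ('c'): new char, reset run to 1
  Position 7 ('b'): new char, reset run to 1
  Position 8 ('b'): continues run of 'b', length=2
  Position 9 ('b'): continues run of 'b', length=3
  Position 10 ('b'): continues run of 'b', length=4
  Position 11 ('c'): new char, reset run to 1
  Position 12 ('c'): continues run of 'c', length=2
  Position 13 ('b'): new char, reset run to 1
Longest run: 'b' with length 4

4


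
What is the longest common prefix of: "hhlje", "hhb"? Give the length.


Words: hhlje, hhb
  Position 0: all 'h' => match
  Position 1: all 'h' => match
  Position 2: ('l', 'b') => mismatch, stop
LCP = "hh" (length 2)

2


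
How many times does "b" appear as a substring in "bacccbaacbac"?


Searching for "b" in "bacccbaacbac"
Scanning each position:
  Position 0: "b" => MATCH
  Position 1: "a" => no
  Position 2: "c" => no
  Position 3: "c" => no
  Position 4: "c" => no
  Position 5: "b" => MATCH
  Position 6: "a" => no
  Position 7: "a" => no
  Position 8: "c" => no
  Position 9: "b" => MATCH
  Position 10: "a" => no
  Position 11: "c" => no
Total occurrences: 3

3


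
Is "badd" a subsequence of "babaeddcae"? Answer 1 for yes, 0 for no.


Check if "badd" is a subsequence of "babaeddcae"
Greedy scan:
  Position 0 ('b'): matches sub[0] = 'b'
  Position 1 ('a'): matches sub[1] = 'a'
  Position 2 ('b'): no match needed
  Position 3 ('a'): no match needed
  Position 4 ('e'): no match needed
  Position 5 ('d'): matches sub[2] = 'd'
  Position 6 ('d'): matches sub[3] = 'd'
  Position 7 ('c'): no match needed
  Position 8 ('a'): no match needed
  Position 9 ('e'): no match needed
All 4 characters matched => is a subsequence

1


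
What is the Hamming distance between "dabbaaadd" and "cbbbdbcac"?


Comparing "dabbaaadd" and "cbbbdbcac" position by position:
  Position 0: 'd' vs 'c' => differ
  Position 1: 'a' vs 'b' => differ
  Position 2: 'b' vs 'b' => same
  Position 3: 'b' vs 'b' => same
  Position 4: 'a' vs 'd' => differ
  Position 5: 'a' vs 'b' => differ
  Position 6: 'a' vs 'c' => differ
  Position 7: 'd' vs 'a' => differ
  Position 8: 'd' vs 'c' => differ
Total differences (Hamming distance): 7

7


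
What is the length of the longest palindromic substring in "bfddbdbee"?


Input: "bfddbdbee"
Checking substrings for palindromes:
  [3:6] "dbd" (len 3) => palindrome
  [4:7] "bdb" (len 3) => palindrome
  [2:4] "dd" (len 2) => palindrome
  [7:9] "ee" (len 2) => palindrome
Longest palindromic substring: "dbd" with length 3

3


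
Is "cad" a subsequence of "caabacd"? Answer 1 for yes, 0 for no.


Check if "cad" is a subsequence of "caabacd"
Greedy scan:
  Position 0 ('c'): matches sub[0] = 'c'
  Position 1 ('a'): matches sub[1] = 'a'
  Position 2 ('a'): no match needed
  Position 3 ('b'): no match needed
  Position 4 ('a'): no match needed
  Position 5 ('c'): no match needed
  Position 6 ('d'): matches sub[2] = 'd'
All 3 characters matched => is a subsequence

1


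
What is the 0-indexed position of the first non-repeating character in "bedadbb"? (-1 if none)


Input: bedadbb
Character frequencies:
  'a': 1
  'b': 3
  'd': 2
  'e': 1
Scanning left to right for freq == 1:
  Position 0 ('b'): freq=3, skip
  Position 1 ('e'): unique! => answer = 1

1


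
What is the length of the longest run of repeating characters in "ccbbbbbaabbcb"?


Input: "ccbbbbbaabbcb"
Scanning for longest run:
  Position 1 ('c'): continues run of 'c', length=2
  Position 2 ('b'): new char, reset run to 1
  Position 3 ('b'): continues run of 'b', length=2
  Position 4 ('b'): continues run of 'b', length=3
  Position 5 ('b'): continues run of 'b', length=4
  Position 6 ('b'): continues run of 'b', length=5
  Position 7 ('a'): new char, reset run to 1
  Position 8 ('a'): continues run of 'a', length=2
  Position 9 ('b'): new char, reset run to 1
  Position 10 ('b'): continues run of 'b', length=2
  Position 11 ('c'): new char, reset run to 1
  Position 12 ('b'): new char, reset run to 1
Longest run: 'b' with length 5

5


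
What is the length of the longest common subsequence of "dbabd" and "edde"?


LCS of "dbabd" and "edde"
DP table:
           e    d    d    e
      0    0    0    0    0
  d   0    0    1    1    1
  b   0    0    1    1    1
  a   0    0    1    1    1
  b   0    0    1    1    1
  d   0    0    1    2    2
LCS length = dp[5][4] = 2

2


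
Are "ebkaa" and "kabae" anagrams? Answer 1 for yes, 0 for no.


Strings: "ebkaa", "kabae"
Sorted first:  aabek
Sorted second: aabek
Sorted forms match => anagrams

1


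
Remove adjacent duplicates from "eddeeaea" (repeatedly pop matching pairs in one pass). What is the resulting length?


Input: eddeeaea
Stack-based adjacent duplicate removal:
  Read 'e': push. Stack: e
  Read 'd': push. Stack: ed
  Read 'd': matches stack top 'd' => pop. Stack: e
  Read 'e': matches stack top 'e' => pop. Stack: (empty)
  Read 'e': push. Stack: e
  Read 'a': push. Stack: ea
  Read 'e': push. Stack: eae
  Read 'a': push. Stack: eaea
Final stack: "eaea" (length 4)

4


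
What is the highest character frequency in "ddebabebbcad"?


Input: ddebabebbcad
Character counts:
  'a': 2
  'b': 4
  'c': 1
  'd': 3
  'e': 2
Maximum frequency: 4

4


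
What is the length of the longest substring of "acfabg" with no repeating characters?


Input: "acfabg"
Sliding window (track last position of each char):
  Position 0 ('a'): window [0,0] length 1 -- new best
  Position 1 ('c'): window [0,1] length 2 -- new best
  Position 2 ('f'): window [0,2] length 3 -- new best
  Position 3 ('a'): repeat (last at 0), move window start to 1
  Position 3 ('a'): window [1,3] length 3
  Position 4 ('b'): window [1,4] length 4 -- new best
  Position 5 ('g'): window [1,5] length 5 -- new best
Longest substring with no repeats: "cfabg" with length 5

5


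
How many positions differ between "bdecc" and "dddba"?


Comparing "bdecc" and "dddba" position by position:
  Position 0: 'b' vs 'd' => DIFFER
  Position 1: 'd' vs 'd' => same
  Position 2: 'e' vs 'd' => DIFFER
  Position 3: 'c' vs 'b' => DIFFER
  Position 4: 'c' vs 'a' => DIFFER
Positions that differ: 4

4


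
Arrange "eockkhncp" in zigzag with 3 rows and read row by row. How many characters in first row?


Zigzag "eockkhncp" into 3 rows:
Placing characters:
  'e' => row 0
  'o' => row 1
  'c' => row 2
  'k' => row 1
  'k' => row 0
  'h' => row 1
  'n' => row 2
  'c' => row 1
  'p' => row 0
Rows:
  Row 0: "ekp"
  Row 1: "okhc"
  Row 2: "cn"
First row length: 3

3


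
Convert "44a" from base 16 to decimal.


Input: "44a" in base 16
Positional expansion:
  Digit '4' (value 4) x 16^2 = 1024
  Digit '4' (value 4) x 16^1 = 64
  Digit 'a' (value 10) x 16^0 = 10
Sum = 1098

1098


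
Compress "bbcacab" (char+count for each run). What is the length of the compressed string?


Input: bbcacab
Runs:
  'b' x 2 => "b2"
  'c' x 1 => "c1"
  'a' x 1 => "a1"
  'c' x 1 => "c1"
  'a' x 1 => "a1"
  'b' x 1 => "b1"
Compressed: "b2c1a1c1a1b1"
Compressed length: 12

12


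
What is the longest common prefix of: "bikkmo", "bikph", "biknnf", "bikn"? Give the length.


Words: bikkmo, bikph, biknnf, bikn
  Position 0: all 'b' => match
  Position 1: all 'i' => match
  Position 2: all 'k' => match
  Position 3: ('k', 'p', 'n', 'n') => mismatch, stop
LCP = "bik" (length 3)

3


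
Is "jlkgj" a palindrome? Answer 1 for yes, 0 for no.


Input: jlkgj
Reversed: jgklj
  Compare pos 0 ('j') with pos 4 ('j'): match
  Compare pos 1 ('l') with pos 3 ('g'): MISMATCH
Result: not a palindrome

0


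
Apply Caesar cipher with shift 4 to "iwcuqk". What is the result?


Caesar cipher: shift "iwcuqk" by 4
  'i' (pos 8) + 4 = pos 12 = 'm'
  'w' (pos 22) + 4 = pos 0 = 'a'
  'c' (pos 2) + 4 = pos 6 = 'g'
  'u' (pos 20) + 4 = pos 24 = 'y'
  'q' (pos 16) + 4 = pos 20 = 'u'
  'k' (pos 10) + 4 = pos 14 = 'o'
Result: magyuo

magyuo


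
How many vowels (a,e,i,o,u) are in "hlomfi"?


Input: hlomfi
Checking each character:
  'h' at position 0: consonant
  'l' at position 1: consonant
  'o' at position 2: vowel (running total: 1)
  'm' at position 3: consonant
  'f' at position 4: consonant
  'i' at position 5: vowel (running total: 2)
Total vowels: 2

2


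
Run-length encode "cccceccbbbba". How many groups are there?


Input: cccceccbbbba
Scanning for consecutive runs:
  Group 1: 'c' x 4 (positions 0-3)
  Group 2: 'e' x 1 (positions 4-4)
  Group 3: 'c' x 2 (positions 5-6)
  Group 4: 'b' x 4 (positions 7-10)
  Group 5: 'a' x 1 (positions 11-11)
Total groups: 5

5


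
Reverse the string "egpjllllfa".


Input: egpjllllfa
Reading characters right to left:
  Position 9: 'a'
  Position 8: 'f'
  Position 7: 'l'
  Position 6: 'l'
  Position 5: 'l'
  Position 4: 'l'
  Position 3: 'j'
  Position 2: 'p'
  Position 1: 'g'
  Position 0: 'e'
Reversed: aflllljpge

aflllljpge


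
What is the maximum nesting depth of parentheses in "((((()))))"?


Input: "((((()))))"
Tracking depth:
  Position 0 '(': depth becomes 1
  Position 1 '(': depth becomes 2
  Position 2 '(': depth becomes 3
  Position 3 '(': depth becomes 4
  Position 4 '(': depth becomes 5
  Position 5 ')': depth becomes 4
  Position 6 ')': depth becomes 3
  Position 7 ')': depth becomes 2
  Position 8 ')': depth becomes 1
  Position 9 ')': depth becomes 0
Maximum depth reached: 5

5
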